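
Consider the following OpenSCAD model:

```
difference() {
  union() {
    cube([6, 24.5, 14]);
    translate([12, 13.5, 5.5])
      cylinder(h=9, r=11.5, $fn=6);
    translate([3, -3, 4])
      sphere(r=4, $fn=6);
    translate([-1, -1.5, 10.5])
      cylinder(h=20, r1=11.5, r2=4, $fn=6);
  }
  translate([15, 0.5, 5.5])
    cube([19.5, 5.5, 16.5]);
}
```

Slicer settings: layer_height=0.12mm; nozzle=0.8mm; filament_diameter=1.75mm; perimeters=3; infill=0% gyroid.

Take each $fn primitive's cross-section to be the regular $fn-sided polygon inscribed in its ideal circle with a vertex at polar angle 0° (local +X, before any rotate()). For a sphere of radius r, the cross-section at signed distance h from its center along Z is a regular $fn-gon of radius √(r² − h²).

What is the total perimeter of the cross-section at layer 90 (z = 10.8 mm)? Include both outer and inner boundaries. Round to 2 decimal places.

At z = 10.8 mm: the cube (footprint 6×24.5) is included at this height (perimeter 61.00 mm); the r=11.5 cylinder at (12, 13.5) gives a regular 6-gon of circumradius 11.5 (constant along its height) (perimeter = 2·6·11.500·sin(180°/6) = 69.00 mm); the sphere at (3, -3) is not intersected at this z (|z−center|=6.800 > r=4); the cone at (-1, -1.5) contributes a regular 6-gon of circumradius 11.387 (interpolated between r1=11.5 and r2=4 at t=0.015) (perimeter = 2·6·11.387·sin(180°/6) = 68.32 mm); Taking the union: the regions partially overlap (shared area 102.92 mm²), so the edge portions inside another operand are dropped and the merged outline is re-measured after clipping — boundary = 126.95 mm; the cube at (15, 0.5) (footprint 19.5×5.5) is included at this height (perimeter 50.00 mm); Taking the first minus the rest: starting from that combined region, the 19.5×5.5 cube at (15, 0.5) partially overlaps it — only the 8.51 mm² overlap (of its 107.25 mm²) is removed, clipping the outline — boundary = 127.99 mm. Overall, the cross-section is a single solid region. Total boundary length (outer) = 127.99 mm.

127.99 mm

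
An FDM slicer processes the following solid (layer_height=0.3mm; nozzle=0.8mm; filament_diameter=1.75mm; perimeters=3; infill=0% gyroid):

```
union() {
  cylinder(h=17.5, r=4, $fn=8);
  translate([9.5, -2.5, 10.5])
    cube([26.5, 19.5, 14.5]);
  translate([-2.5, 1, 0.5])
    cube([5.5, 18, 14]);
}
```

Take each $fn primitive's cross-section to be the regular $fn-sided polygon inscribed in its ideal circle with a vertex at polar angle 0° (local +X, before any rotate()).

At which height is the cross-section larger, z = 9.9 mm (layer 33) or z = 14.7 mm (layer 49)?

Layer 33 (z = 9.9): the r=4 cylinder contributes a regular 8-gon of circumradius 4 (area = (8/2)·4.000²·sin(360°/8) = 45.25 mm²); the cube at (9.5, -2.5) is not intersected at this z (z outside [10.5, 25]); the cube at (-2.5, 1) (footprint 5.5×18) is included at this height (area 99.00 mm²); Taking the union: the regions partially overlap — summed areas 144.25 mm² minus the doubly-counted overlap 13.31 mm² gives 130.94 mm² — area = 130.94 mm². So its area = 130.94 mm². Layer 49 (z = 14.7): the r=4 cylinder gives a regular 8-gon of circumradius 4 (constant along its height) (area = (8/2)·4.000²·sin(360°/8) = 45.25 mm²); the cube at (9.5, -2.5) (footprint 26.5×19.5) is included at this height (area 516.75 mm²); the cube at (-2.5, 1) is absent (z outside [0.5, 14.5]); Combining (union): the 2 present regions are separate (no shared area or edge), so areas and boundary lengths simply add and each stays a separate island — area = 562.00 mm². So its area = 562.00 mm². Layer 49 is larger (562.00 vs 130.94 mm²).

layer 49 (z = 14.7 mm)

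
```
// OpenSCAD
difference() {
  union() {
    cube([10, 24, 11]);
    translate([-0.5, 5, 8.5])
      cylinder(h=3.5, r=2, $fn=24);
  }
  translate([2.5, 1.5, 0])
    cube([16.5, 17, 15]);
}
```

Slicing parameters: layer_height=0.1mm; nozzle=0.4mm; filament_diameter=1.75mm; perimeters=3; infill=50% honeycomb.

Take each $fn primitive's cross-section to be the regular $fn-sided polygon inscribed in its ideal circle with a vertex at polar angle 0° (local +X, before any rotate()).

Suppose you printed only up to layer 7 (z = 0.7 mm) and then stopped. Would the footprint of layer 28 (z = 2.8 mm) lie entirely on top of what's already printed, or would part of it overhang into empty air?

Compare the two slices. At z = 0.7: the cube (footprint 10×24) is included at this height (area 240.00 mm²); the cylinder at (-0.5, 5) does not reach this height (z outside [8.5, 12]); Taking the union: only the 10×24 cube is present, so the union is just that shape — area = 240.00 mm²; the cube at (2.5, 1.5) (footprint 16.5×17) is included at this height (area 280.50 mm²); After the difference (first − rest): starting from the result so far (240.00 mm²), the 16.5×17 cube at (2.5, 1.5) partially overlaps it — only the 127.50 mm² overlap (of its 280.50 mm²) is removed, clipping the outline — area = 112.50 mm². At z = 2.8: the cube is present — its section is the full 10×24 rectangle (area 240.00 mm²); the cylinder at (-0.5, 5) does not reach this height (z outside [8.5, 12]); Combining (union): only the 10×24 cube is present, so the union is just that shape — area = 240.00 mm²; the cube at (2.5, 1.5) (footprint 16.5×17) is included at this height (area 280.50 mm²); Subtracting the remaining from the first: starting from the result so far (240.00 mm²), the 16.5×17 cube at (2.5, 1.5) partially overlaps it — only the 127.50 mm² overlap (of its 280.50 mm²) is removed, clipping the outline — area = 112.50 mm². Checking containment: the cross-section at z = 2.8 is a subset of the cross-section at z = 0.7.

entirely on top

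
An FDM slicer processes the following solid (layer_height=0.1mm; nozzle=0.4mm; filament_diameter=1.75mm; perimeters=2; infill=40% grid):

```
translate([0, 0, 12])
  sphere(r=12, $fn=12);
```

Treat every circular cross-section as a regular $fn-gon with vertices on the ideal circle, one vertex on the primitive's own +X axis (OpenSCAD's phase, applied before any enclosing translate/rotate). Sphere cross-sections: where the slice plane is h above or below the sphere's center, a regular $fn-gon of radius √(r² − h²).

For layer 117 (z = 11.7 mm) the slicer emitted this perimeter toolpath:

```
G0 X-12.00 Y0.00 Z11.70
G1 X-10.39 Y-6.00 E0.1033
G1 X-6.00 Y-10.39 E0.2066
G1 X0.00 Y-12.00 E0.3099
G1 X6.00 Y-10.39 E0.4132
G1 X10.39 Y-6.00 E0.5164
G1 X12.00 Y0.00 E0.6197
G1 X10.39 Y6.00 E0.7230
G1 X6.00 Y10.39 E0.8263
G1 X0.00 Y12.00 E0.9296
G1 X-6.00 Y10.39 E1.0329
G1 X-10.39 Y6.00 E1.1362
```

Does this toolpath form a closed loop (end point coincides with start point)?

Start point (G0): (-12.00, 0.00). End point (last G1): the path does not return to the start — open.

no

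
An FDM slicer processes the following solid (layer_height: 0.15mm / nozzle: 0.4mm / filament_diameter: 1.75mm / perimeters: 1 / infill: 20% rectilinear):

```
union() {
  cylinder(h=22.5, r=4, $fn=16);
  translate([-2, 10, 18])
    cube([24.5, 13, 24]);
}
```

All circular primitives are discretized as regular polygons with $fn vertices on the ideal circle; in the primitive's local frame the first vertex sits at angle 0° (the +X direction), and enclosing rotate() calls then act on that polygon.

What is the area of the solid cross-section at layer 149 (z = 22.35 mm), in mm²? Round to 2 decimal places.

367.48 mm²

At z = 22.35 mm: the cylinder: section is a regular 16-gon, circumradius r=4 (area = (16/2)·4.000²·sin(360°/16) = 48.98 mm²); the cube at (-2, 10) (footprint 24.5×13) is included at this height (area 318.50 mm²); Taking the union: the 2 present regions are separate (no shared area or edge), so areas and boundary lengths simply add and each stays a separate island — area = 367.48 mm². Overall, the cross-section has 2 separate islands. Net area = 367.48 mm².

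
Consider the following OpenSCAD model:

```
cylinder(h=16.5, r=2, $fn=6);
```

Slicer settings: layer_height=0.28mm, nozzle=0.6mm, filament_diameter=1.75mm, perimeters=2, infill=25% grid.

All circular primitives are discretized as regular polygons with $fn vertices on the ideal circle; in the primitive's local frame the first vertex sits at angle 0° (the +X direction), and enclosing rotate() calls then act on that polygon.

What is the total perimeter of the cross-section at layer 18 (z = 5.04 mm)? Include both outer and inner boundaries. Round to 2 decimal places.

12.00 mm

At z = 5.04 mm: the cylinder: section is a regular 6-gon, circumradius r=2 (perimeter = 2·6·2.000·sin(180°/6) = 12.00 mm). Overall, the cross-section is a single solid region. Total boundary length (outer) = 12.00 mm.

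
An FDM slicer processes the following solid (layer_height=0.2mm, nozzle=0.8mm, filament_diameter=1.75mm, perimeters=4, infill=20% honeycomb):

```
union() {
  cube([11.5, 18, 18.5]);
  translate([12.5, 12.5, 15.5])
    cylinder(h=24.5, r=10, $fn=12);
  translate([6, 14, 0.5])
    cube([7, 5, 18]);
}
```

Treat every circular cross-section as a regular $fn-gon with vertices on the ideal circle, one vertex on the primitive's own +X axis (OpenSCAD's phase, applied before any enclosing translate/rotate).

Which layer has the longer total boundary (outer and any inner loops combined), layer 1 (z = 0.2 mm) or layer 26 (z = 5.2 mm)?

layer 26 (z = 5.2 mm)

Layer 1 (z = 0.2): the cube (footprint 11.5×18) is included at this height (perimeter 59.00 mm); the cylinder at (12.5, 12.5) is not intersected at this z (z outside [15.5, 40]); the cube at (6, 14) is not intersected at this z (z outside [0.5, 18.5]); Merging all regions: only the 11.5×18 cube is present, so the union is just that shape — boundary = 59.00 mm. So its perimeter = 59.00 mm. Layer 26 (z = 5.2): the cube (footprint 11.5×18) is included at this height (perimeter 59.00 mm); the cylinder at (12.5, 12.5) is not intersected at this z (z outside [15.5, 40]); the cube at (6, 14) (footprint 7×5) is included at this height (perimeter 24.00 mm); Taking the union: the regions partially overlap (shared area 22.00 mm²), so the edge portions inside another operand are dropped and the merged outline is re-measured after clipping — boundary = 64.00 mm. So its perimeter = 64.00 mm. Layer 26 is larger (64.00 vs 59.00 mm).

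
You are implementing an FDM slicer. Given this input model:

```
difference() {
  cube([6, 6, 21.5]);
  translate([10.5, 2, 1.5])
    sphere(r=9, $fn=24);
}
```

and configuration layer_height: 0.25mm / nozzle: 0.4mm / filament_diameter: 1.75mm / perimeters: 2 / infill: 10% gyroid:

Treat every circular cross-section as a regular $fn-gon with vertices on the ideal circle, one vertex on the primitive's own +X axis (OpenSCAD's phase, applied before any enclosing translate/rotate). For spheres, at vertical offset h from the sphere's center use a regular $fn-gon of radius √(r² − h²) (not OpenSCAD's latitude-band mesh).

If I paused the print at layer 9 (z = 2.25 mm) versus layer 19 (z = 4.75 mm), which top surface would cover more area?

Layer 9 (z = 2.25): the cube (footprint 6×6) is included at this height (area 36.00 mm²); the r=9 sphere at (10.5, 2) slices to a regular 24-gon of circumradius 8.969 (√(r²−h²) with h=0.75 from center) (area = (24/2)·8.969²·sin(360°/24) = 249.83 mm²); After the difference (first − rest): starting from the 6×6 cube (36.00 mm²), the r=9 sphere at (10.5, 2) partially overlaps it — only the 25.10 mm² overlap (of its 249.83 mm²) is removed, clipping the outline — area = 10.90 mm². So its area = 10.90 mm². Layer 19 (z = 4.75): the 6×6 cube contributes its full rectangle (area 36.00 mm²); the sphere at (10.5, 2): section is a regular 24-gon, circumradius = √(r²−h²) = √(9²−3.25²) = 8.393 (area = (24/2)·8.393²·sin(360°/24) = 218.77 mm²); After the difference (first − rest): starting from the 6×6 cube (36.00 mm²), the r=9 sphere at (10.5, 2) partially overlaps it — only the 21.57 mm² overlap (of its 218.77 mm²) is removed, clipping the outline — area = 14.43 mm². So its area = 14.43 mm². Layer 19 is larger (14.43 vs 10.90 mm²).

layer 19 (z = 4.75 mm)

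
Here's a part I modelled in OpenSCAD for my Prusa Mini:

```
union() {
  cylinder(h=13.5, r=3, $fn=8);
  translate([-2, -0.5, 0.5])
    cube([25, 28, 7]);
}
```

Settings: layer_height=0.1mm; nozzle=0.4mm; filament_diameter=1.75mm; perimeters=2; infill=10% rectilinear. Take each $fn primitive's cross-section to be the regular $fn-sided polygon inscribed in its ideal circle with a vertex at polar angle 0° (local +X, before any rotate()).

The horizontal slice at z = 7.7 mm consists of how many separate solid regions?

At z = 7.7 mm: the r=3 cylinder contributes a regular 8-gon of circumradius 3; the cube at (-2, -0.5) does not reach this height (z outside [0.5, 7.5]); Combining (union): only the r=3 cylinder is present, so the union is just that shape — 1 connected region. The result has 1 disconnected region.

1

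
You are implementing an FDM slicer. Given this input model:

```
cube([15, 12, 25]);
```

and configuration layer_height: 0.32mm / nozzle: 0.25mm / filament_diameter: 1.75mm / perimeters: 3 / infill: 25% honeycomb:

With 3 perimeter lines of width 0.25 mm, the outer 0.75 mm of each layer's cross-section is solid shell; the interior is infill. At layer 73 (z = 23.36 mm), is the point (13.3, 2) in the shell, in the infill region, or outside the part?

At z = 23.36 mm: the 15×12 cube contributes its full rectangle. Overall, the cross-section is a single solid region. The nearest boundary edge runs (15.00, 0.00)→(15.00, 12.00); distance from the point to it = 1.70 mm. The point is inside the cross-section and 1.70 mm from the nearest boundary — more than the 0.75 mm shell width (3 × 0.25), so it's in the infill interior.

infill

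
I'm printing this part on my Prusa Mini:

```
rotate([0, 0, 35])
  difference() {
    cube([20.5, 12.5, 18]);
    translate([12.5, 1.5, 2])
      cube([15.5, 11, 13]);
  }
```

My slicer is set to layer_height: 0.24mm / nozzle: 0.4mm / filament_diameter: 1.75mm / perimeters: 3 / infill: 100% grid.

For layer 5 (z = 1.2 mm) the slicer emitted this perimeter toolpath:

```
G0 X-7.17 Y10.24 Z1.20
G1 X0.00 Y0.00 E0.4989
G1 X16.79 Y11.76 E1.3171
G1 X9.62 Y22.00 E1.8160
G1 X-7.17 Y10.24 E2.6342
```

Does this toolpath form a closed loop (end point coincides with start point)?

yes

Start point (G0): (-7.17, 10.24). End point (last G1): the path returns to the start — closed.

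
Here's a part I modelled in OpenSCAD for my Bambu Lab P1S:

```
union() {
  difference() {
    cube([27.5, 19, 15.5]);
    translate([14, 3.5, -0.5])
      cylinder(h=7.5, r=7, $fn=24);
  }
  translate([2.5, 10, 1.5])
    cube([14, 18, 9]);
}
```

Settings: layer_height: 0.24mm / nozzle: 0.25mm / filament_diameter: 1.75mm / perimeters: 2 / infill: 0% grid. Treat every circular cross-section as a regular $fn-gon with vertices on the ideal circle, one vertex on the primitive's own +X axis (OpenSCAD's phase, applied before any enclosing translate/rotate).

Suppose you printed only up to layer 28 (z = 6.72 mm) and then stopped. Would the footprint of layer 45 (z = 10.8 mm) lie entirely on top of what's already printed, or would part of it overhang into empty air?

Compare the two slices. At z = 6.72: the 27.5×19 cube contributes its full rectangle (area 522.50 mm²); the r=7 cylinder at (14, 3.5) gives a regular 24-gon of circumradius 7 (constant along its height) (area = (24/2)·7.000²·sin(360°/24) = 152.19 mm²); After the difference (first − rest): starting from the 27.5×19 cube (522.50 mm²), the r=7 cylinder at (14, 3.5) partially overlaps it — only the 122.67 mm² overlap (of its 152.19 mm²) is removed, clipping the outline — area = 399.83 mm²; the cube at (2.5, 10) is present — its section is the full 14×18 rectangle (area 252.00 mm²); Taking the union: the regions partially overlap — summed areas 651.83 mm² minus the doubly-counted overlap 124.46 mm² gives 527.37 mm² — area = 527.37 mm². At z = 10.8: the cube (footprint 27.5×19) is included at this height (area 522.50 mm²); the cylinder at (14, 3.5) is absent (z outside [-0.5, 7]); Taking the first minus the rest: none of the subtracted shapes is present at this height, so the 27.5×19 cube is unchanged — area = 522.50 mm²; the cube at (2.5, 10) does not reach this height (z outside [1.5, 10.5]); Combining (union): only the result so far is present, so the union is just that shape — area = 522.50 mm². Checking containment: at z = 10.8 the cross-section extends beyond the z = 6.72 cross-section by about 121.13 mm².

part overhangs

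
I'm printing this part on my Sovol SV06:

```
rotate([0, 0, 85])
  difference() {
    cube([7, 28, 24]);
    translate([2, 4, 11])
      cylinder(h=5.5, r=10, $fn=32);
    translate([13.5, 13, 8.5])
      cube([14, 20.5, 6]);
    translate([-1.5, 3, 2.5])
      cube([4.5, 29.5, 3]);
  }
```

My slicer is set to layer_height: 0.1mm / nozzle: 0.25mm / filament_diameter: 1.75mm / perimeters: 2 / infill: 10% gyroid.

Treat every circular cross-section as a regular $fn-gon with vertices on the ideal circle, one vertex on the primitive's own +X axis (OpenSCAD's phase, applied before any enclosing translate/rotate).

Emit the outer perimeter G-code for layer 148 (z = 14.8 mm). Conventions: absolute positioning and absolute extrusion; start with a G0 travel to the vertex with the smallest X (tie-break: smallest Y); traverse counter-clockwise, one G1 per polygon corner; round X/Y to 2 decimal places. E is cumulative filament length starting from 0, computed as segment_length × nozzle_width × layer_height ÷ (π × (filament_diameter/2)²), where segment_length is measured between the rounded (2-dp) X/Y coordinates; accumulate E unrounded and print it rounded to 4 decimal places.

G0 X-27.89 Y2.44 Z14.80
G1 X-13.74 Y1.20 E0.1476
G1 X-13.75 Y1.25 E0.1482
G1 X-13.77 Y3.21 E0.1685
G1 X-13.41 Y5.14 E0.1889
G1 X-12.68 Y6.96 E0.2093
G1 X-11.95 Y8.07 E0.2231
G1 X-27.28 Y9.41 E0.3831
G1 X-27.89 Y2.44 E0.4558

At z = 14.8 mm: the 7×28 cube contributes its full rectangle; the r=10 cylinder at (2, 4) gives a regular 32-gon of circumradius 10 (constant along its height); the cube at (13.5, 13) is not intersected at this z (z outside [8.5, 14.5]); the cube at (-1.5, 3) is not intersected at this z (z outside [2.5, 5.5]); Taking the first minus the rest: starting from the 7×28 cube, the r=10 cylinder at (2, 4) partially overlaps it — only the 95.46 mm² overlap (of its 312.14 mm²) is removed, clipping the outline — 1 connected region; (whole slice rotated 85° about Z — lengths, areas and connectivity unchanged). The outline is a single polygon with 8 vertices. Extrusion per mm of travel: 0.25 × 0.1 / (π × 0.875²) = 0.010394. Accumulating E over each segment gives final E = 0.4558.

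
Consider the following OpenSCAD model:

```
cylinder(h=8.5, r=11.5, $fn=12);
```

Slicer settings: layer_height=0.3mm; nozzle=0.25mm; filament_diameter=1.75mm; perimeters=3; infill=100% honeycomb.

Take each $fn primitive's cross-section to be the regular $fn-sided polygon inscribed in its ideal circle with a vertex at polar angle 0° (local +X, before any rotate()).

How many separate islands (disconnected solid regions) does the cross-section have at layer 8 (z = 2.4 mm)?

1

At z = 2.4 mm: the r=11.5 cylinder gives a regular 12-gon of circumradius 11.5 (constant along its height). Overall, the cross-section is a single solid region. Island count = 1.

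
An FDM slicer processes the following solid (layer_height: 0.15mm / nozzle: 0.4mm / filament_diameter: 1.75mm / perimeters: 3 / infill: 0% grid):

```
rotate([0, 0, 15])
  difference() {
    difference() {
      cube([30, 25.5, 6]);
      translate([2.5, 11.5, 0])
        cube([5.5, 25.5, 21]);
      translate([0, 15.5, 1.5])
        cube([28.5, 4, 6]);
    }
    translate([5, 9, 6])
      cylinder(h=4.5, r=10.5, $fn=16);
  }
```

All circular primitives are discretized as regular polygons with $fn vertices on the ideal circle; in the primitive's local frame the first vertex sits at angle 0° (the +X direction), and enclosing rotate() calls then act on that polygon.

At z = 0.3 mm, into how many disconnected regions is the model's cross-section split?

At z = 0.3 mm: the 30×25.5 cube contributes its full rectangle; the 5.5×25.5 cube at (2.5, 11.5) contributes its full rectangle; the cube at (0, 15.5) does not reach this height (z outside [1.5, 7.5]); After the difference (first − rest): starting from the 30×25.5 cube, the 5.5×25.5 cube at (2.5, 11.5) partially overlaps it — only the 77.00 mm² overlap (of its 140.25 mm²) is removed, clipping the outline — 1 connected region; the cylinder at (5, 9) is absent (z outside [6, 10.5]); Taking the first minus the rest: none of the subtracted shapes is present at this height, so that combined region is unchanged — 1 connected region; (rotated 15° about Z; rotation is an isometry so areas/perimeters/island counts are preserved). The result has 1 disconnected region.

1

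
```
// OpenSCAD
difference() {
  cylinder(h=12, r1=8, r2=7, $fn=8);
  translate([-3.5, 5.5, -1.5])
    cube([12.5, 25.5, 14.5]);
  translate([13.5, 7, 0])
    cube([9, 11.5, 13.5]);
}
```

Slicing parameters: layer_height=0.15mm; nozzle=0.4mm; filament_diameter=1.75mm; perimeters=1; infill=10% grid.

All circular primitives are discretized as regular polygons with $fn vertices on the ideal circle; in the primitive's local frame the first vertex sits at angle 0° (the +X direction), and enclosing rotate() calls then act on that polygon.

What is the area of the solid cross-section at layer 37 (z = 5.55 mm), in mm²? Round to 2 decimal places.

At z = 5.55 mm: the cone contributes a regular 8-gon of circumradius 7.537 (interpolated between r1=8 and r2=7 at t=0.462) (area = (8/2)·7.537²·sin(360°/8) = 160.69 mm²); the cube at (-3.5, 5.5) is present — its section is the full 12.5×25.5 rectangle (area 318.75 mm²); the cube at (13.5, 7) (footprint 9×11.5) is included at this height (area 103.50 mm²); Subtracting the remaining from the first: starting from the cone (160.69 mm²), the 12.5×25.5 cube at (-3.5, 5.5) partially overlaps it — only the 9.61 mm² overlap (of its 318.75 mm²) is removed, clipping the outline; the 9×11.5 cube at (13.5, 7) misses the remaining region (no effect) — area = 151.09 mm². Overall, the cross-section is a single solid region. Net area = 151.09 mm².

151.09 mm²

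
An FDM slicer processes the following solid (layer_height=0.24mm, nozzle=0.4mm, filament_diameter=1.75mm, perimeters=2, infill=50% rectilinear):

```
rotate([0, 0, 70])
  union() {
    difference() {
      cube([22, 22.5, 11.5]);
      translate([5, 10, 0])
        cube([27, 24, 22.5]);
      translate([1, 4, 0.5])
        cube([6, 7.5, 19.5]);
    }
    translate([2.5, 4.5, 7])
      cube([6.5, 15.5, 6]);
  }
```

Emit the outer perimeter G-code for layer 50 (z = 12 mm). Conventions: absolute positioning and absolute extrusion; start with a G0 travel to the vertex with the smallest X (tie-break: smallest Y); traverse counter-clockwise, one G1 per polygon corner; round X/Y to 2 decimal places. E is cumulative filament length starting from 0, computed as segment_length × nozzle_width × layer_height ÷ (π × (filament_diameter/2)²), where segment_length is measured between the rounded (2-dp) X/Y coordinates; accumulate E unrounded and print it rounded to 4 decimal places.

G0 X-17.94 Y9.19 Z12.00
G1 X-3.37 Y3.89 E0.6188
G1 X-1.15 Y10.00 E0.8783
G1 X-15.72 Y15.30 E1.4971
G1 X-17.94 Y9.19 E1.7565

At z = 12 mm: the cube is absent (z outside [0, 11.5]); the 27×24 cube at (5, 10) contributes its full rectangle; the cube at (1, 4) (footprint 6×7.5) is included at this height; Subtracting the remaining from the first: the first operand is absent here, so nothing remains; the cube at (2.5, 4.5) is present — its section is the full 6.5×15.5 rectangle; Combining (union): only the 6.5×15.5 cube at (2.5, 4.5) is present, so the union is just that shape — 1 connected region; (rotated 70° about Z; rotation is an isometry so areas/perimeters/island counts are preserved). The outline is a single polygon with 4 vertices. Extrusion per mm of travel: 0.4 × 0.24 / (π × 0.875²) = 0.039912. Accumulating E over each segment gives final E = 1.7565.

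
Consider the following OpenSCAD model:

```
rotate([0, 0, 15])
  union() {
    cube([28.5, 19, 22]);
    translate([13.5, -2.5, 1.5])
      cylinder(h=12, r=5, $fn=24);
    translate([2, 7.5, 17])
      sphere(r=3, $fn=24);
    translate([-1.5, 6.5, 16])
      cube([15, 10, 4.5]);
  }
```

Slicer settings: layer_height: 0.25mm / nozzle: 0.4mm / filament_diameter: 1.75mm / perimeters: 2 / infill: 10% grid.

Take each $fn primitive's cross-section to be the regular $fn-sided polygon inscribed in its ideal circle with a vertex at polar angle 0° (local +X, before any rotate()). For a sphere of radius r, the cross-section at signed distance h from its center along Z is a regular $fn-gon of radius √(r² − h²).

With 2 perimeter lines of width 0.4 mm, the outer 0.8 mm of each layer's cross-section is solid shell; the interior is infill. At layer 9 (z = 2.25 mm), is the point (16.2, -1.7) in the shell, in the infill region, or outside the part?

infill

At z = 2.25 mm: the cube is present — its section is the full 28.5×19 rectangle; the r=5 cylinder at (13.5, -2.5) gives a regular 24-gon of circumradius 5 (constant along its height); the sphere at (2, 7.5) is absent (|z−center|=14.750 > r=3); the cube at (-1.5, 6.5) is not intersected at this z (z outside [16, 20.5]); Merging all regions: the regions partially overlap (shared area 15.06 mm²), so overlapping operands fuse into one piece — 1 connected region; (whole slice rotated 15° about Z — lengths, areas and connectivity unchanged). Overall, the cross-section is a single solid region. Undo the 15° rotation: the query point maps to (15.208, -5.835) in the un-rotated model frame. The nearest boundary edge runs (16.00, -6.83)→(14.79, -7.33); distance from the point to it = 1.22 mm. The point is inside the cross-section and 1.22 mm from the nearest boundary — more than the 0.8 mm shell width (2 × 0.4), so it's in the infill interior.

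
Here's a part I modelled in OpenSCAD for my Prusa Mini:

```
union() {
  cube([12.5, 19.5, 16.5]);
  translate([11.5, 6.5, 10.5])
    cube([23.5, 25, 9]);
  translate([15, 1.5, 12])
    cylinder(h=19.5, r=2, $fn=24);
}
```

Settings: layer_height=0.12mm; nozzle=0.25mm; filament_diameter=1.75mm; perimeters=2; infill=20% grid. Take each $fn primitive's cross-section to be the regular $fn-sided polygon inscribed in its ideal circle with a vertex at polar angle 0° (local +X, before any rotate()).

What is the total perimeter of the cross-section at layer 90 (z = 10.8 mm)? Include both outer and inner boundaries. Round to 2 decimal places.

133.00 mm

At z = 10.8 mm: the 12.5×19.5 cube contributes its full rectangle (perimeter 64.00 mm); the 23.5×25 cube at (11.5, 6.5) contributes its full rectangle (perimeter 97.00 mm); the cylinder at (15, 1.5) does not reach this height (z outside [12, 31.5]); Combining (union): the regions partially overlap (shared area 13.00 mm²), so the edge portions inside another operand are dropped and the merged outline is re-measured after clipping — boundary = 133.00 mm. Overall, the cross-section is a single solid region. Total boundary length (outer) = 133.00 mm.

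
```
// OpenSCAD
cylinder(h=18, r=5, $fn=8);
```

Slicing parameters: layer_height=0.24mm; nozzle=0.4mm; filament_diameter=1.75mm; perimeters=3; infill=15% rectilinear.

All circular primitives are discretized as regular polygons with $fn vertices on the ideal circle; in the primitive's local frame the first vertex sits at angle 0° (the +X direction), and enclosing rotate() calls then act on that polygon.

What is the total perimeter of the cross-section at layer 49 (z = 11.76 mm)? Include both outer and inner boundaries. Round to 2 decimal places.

At z = 11.76 mm: the r=5 cylinder contributes a regular 8-gon of circumradius 5 (perimeter = 2·8·5.000·sin(180°/8) = 30.61 mm). Overall, the cross-section is a single solid region. Total boundary length (outer) = 30.61 mm.

30.61 mm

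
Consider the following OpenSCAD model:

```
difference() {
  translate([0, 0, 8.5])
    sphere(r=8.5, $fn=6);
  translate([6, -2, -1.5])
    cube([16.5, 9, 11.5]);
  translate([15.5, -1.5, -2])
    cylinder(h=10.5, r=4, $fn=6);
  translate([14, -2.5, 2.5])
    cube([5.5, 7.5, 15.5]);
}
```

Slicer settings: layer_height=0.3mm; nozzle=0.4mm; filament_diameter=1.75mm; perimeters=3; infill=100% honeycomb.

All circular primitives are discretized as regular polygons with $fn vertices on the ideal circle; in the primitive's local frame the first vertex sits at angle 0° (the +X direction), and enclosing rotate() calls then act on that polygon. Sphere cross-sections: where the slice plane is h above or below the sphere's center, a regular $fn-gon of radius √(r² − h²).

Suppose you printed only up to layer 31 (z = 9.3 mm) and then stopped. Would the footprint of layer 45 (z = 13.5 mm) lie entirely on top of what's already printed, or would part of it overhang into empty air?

Compare the two slices. At z = 9.3: the r=8.5 sphere slices to a regular 6-gon of circumradius 8.462 (√(r²−h²) with h=0.8 from center) (area = (6/2)·8.462²·sin(360°/6) = 186.05 mm²); the cube at (6, -2) (footprint 16.5×9) is included at this height (area 148.50 mm²); the cylinder at (15.5, -1.5) is not intersected at this z (z outside [-2, 8.5]); the cube at (14, -2.5) (footprint 5.5×7.5) is included at this height (area 41.25 mm²); After the difference (first − rest): starting from the r=8.5 sphere (186.05 mm²), the 16.5×9 cube at (6, -2) partially overlaps it — only the 9.02 mm² overlap (of its 148.50 mm²) is removed, clipping the outline; the 5.5×7.5 cube at (14, -2.5) misses the remaining region (no effect) — area = 177.03 mm². At z = 13.5: the r=8.5 sphere contributes a regular 6-gon of circumradius √(8.5²−5²) = 6.874 (area = (6/2)·6.874²·sin(360°/6) = 122.76 mm²); the cube at (6, -2) is absent (z outside [-1.5, 10]); the cylinder at (15.5, -1.5) is not intersected at this z (z outside [-2, 8.5]); the cube at (14, -2.5) (footprint 5.5×7.5) is included at this height (area 41.25 mm²); Subtracting the remaining from the first: starting from the r=8.5 sphere (122.76 mm²), the 5.5×7.5 cube at (14, -2.5) misses the remaining region (no effect) — area = 122.76 mm². Checking containment: at z = 13.5 the cross-section extends beyond the z = 9.3 cross-section by about 1.32 mm².

part overhangs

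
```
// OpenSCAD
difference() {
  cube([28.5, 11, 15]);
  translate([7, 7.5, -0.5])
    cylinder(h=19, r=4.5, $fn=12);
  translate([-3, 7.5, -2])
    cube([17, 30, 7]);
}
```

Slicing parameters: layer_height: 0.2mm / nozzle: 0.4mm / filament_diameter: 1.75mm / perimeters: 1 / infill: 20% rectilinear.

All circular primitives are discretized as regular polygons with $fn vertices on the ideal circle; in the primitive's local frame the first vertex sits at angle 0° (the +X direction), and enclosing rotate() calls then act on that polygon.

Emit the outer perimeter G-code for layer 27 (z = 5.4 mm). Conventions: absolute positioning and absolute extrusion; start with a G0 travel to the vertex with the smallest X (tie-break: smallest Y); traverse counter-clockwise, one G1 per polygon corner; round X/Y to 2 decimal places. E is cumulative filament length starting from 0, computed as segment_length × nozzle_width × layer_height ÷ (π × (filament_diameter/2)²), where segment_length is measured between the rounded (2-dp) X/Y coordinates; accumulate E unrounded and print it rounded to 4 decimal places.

G0 X0.00 Y0.00 Z5.40
G1 X28.50 Y0.00 E0.9479
G1 X28.50 Y11.00 E1.3138
G1 X9.65 Y11.00 E1.9407
G1 X10.90 Y9.75 E1.9995
G1 X11.50 Y7.50 E2.0770
G1 X10.90 Y5.25 E2.1544
G1 X9.25 Y3.60 E2.2320
G1 X7.00 Y3.00 E2.3095
G1 X4.75 Y3.60 E2.3869
G1 X3.10 Y5.25 E2.4645
G1 X2.50 Y7.50 E2.5420
G1 X3.10 Y9.75 E2.6194
G1 X4.35 Y11.00 E2.6782
G1 X0.00 Y11.00 E2.8229
G1 X0.00 Y0.00 E3.1888

At z = 5.4 mm: the cube is present — its section is the full 28.5×11 rectangle; the r=4.5 cylinder at (7, 7.5) gives a regular 12-gon of circumradius 4.5 (constant along its height); the cube at (-3, 7.5) does not reach this height (z outside [-2, 5]); After the difference (first − rest): starting from the 28.5×11 cube, the r=4.5 cylinder at (7, 7.5) partially overlaps it — only the 57.45 mm² overlap (of its 60.75 mm²) is removed, clipping the outline — 1 connected region. The outline is a single polygon with 15 vertices. Extrusion per mm of travel: 0.4 × 0.2 / (π × 0.875²) = 0.033260. Accumulating E over each segment gives final E = 3.1888.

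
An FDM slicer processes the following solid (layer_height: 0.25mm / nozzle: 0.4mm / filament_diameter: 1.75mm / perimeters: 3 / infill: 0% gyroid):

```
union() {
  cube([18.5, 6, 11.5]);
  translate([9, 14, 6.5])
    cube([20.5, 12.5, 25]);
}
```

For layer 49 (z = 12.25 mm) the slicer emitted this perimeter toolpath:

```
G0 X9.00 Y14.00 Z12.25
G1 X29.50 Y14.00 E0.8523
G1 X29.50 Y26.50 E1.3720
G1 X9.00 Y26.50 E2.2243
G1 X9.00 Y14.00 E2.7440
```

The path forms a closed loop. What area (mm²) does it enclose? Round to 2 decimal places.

Apply the shoelace formula to the sequence of (X, Y) vertices; enclosed area = 256.25 mm².

256.25 mm²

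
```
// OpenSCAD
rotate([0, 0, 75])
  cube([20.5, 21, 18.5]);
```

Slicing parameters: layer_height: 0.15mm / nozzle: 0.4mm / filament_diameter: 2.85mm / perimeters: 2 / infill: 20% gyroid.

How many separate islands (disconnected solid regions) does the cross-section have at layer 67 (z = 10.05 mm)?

At z = 10.05 mm: the cube is present — its section is the full 20.5×21 rectangle; (rotated 75° about Z; rotation is an isometry so areas/perimeters/island counts are preserved). Overall, the cross-section is a single solid region. Island count = 1.

1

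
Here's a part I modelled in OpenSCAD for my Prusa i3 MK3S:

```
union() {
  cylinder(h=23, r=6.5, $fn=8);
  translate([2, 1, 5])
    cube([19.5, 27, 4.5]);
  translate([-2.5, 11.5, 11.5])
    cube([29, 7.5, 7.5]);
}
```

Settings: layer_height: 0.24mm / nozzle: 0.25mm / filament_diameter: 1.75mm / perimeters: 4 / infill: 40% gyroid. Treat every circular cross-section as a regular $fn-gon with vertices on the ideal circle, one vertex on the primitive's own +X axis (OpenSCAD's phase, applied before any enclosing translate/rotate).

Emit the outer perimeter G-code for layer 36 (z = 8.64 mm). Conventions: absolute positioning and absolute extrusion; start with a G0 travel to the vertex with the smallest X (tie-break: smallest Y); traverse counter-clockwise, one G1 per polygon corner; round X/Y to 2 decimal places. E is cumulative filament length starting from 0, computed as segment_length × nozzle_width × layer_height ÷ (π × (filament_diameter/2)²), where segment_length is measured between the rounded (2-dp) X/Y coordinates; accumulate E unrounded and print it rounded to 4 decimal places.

At z = 8.64 mm: the cylinder: section is a regular 8-gon, circumradius r=6.5; the 19.5×27 cube at (2, 1) contributes its full rectangle; the cube at (-2.5, 11.5) is not intersected at this z (z outside [11.5, 19]); Taking the union: the regions partially overlap (shared area 13.41 mm²), so overlapping operands fuse into one piece — 1 connected region. The outline is a single polygon with 12 vertices. Extrusion per mm of travel: 0.25 × 0.24 / (π × 0.875²) = 0.024945. Accumulating E over each segment gives final E = 2.9273.

G0 X-6.50 Y0.00 Z8.64
G1 X-4.60 Y-4.60 E0.1242
G1 X0.00 Y-6.50 E0.2483
G1 X4.60 Y-4.60 E0.3725
G1 X6.50 Y0.00 E0.4966
G1 X6.09 Y1.00 E0.5236
G1 X21.50 Y1.00 E0.9080
G1 X21.50 Y28.00 E1.5815
G1 X2.00 Y28.00 E2.0679
G1 X2.00 Y5.67 E2.6249
G1 X0.00 Y6.50 E2.6790
G1 X-4.60 Y4.60 E2.8031
G1 X-6.50 Y0.00 E2.9273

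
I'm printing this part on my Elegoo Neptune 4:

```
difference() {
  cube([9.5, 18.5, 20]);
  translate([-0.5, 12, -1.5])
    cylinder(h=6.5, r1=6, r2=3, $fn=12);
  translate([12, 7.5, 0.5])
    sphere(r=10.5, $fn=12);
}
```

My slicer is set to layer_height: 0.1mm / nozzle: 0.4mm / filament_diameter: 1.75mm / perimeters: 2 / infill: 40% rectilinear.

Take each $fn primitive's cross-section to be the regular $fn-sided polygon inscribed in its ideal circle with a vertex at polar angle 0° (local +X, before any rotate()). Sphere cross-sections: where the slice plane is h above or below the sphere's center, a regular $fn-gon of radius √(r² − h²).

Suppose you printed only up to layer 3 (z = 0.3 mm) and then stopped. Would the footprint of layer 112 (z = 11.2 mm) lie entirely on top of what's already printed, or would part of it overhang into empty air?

Compare the two slices. At z = 0.3: the cube (footprint 9.5×18.5) is included at this height (area 175.75 mm²); the cone at (-0.5, 12) (r1=6→r2=3) has section circumradius 5.169 here — a regular 12-gon (area = (12/2)·5.169²·sin(360°/12) = 80.16 mm²); the r=10.5 sphere at (12, 7.5) slices to a regular 12-gon of circumradius 10.498 (√(r²−h²) with h=0.2 from center) (area = (12/2)·10.498²·sin(360°/12) = 330.63 mm²); Subtracting the remaining from the first: starting from the 9.5×18.5 cube (175.75 mm²), the cone at (-0.5, 12) partially overlaps it — only the 34.98 mm² overlap (of its 80.16 mm²) is removed, clipping the outline; the r=10.5 sphere at (12, 7.5) partially overlaps it — only the 98.05 mm² overlap (of its 330.63 mm²) is removed, clipping the outline — area = 42.72 mm². At z = 11.2: the cube is present — its section is the full 9.5×18.5 rectangle (area 175.75 mm²); the cone at (-0.5, 12) is not intersected at this z (z outside [-1.5, 5]); the sphere at (12, 7.5) is not intersected at this z (|z−center|=10.700 > r=10.5); Subtracting the remaining from the first: none of the subtracted shapes is present at this height, so the 9.5×18.5 cube is unchanged — area = 175.75 mm². Checking containment: at z = 11.2 the cross-section extends beyond the z = 0.3 cross-section by about 133.03 mm².

part overhangs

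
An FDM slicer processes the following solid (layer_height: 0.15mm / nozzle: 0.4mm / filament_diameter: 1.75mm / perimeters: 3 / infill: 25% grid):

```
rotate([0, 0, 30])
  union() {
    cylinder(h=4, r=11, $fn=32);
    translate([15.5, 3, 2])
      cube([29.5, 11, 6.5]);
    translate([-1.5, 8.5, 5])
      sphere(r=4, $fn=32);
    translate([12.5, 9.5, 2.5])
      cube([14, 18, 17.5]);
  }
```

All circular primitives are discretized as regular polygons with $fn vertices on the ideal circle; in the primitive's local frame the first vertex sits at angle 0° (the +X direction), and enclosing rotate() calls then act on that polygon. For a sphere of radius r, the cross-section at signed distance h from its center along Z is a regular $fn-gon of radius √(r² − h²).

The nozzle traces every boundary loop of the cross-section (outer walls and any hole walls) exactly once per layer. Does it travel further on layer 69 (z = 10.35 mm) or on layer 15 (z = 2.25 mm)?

layer 15 (z = 2.25 mm)

Layer 69 (z = 10.35): the cylinder is absent (z outside [0, 4]); the cube at (15.5, 3) is absent (z outside [2, 8.5]); the sphere at (-1.5, 8.5) is absent (|z−center|=5.350 > r=4); the cube at (12.5, 9.5) (footprint 14×18) is included at this height (perimeter 64.00 mm); Taking the union: only the 14×18 cube at (12.5, 9.5) is present, so the union is just that shape — boundary = 64.00 mm; (whole slice rotated 30° about Z — lengths, areas and connectivity unchanged). So its perimeter = 64.00 mm. Layer 15 (z = 2.25): the r=11 cylinder contributes a regular 32-gon of circumradius 11 (perimeter = 2·32·11.000·sin(180°/32) = 69.00 mm); the cube at (15.5, 3) is present — its section is the full 29.5×11 rectangle (perimeter 81.00 mm); the r=4 sphere at (-1.5, 8.5) slices to a regular 32-gon of circumradius 2.905 (√(r²−h²) with h=2.75 from center) (perimeter = 2·32·2.905·sin(180°/32) = 18.22 mm); the cube at (12.5, 9.5) is not intersected at this z (z outside [2.5, 20]); Taking the union: the regions partially overlap (shared area 24.84 mm²), so the edge portions inside another operand are dropped and the merged outline is re-measured after clipping — boundary = 150.34 mm; (whole slice rotated 30° about Z — lengths, areas and connectivity unchanged). So its perimeter = 150.34 mm. Layer 15 is larger (150.34 vs 64.00 mm).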